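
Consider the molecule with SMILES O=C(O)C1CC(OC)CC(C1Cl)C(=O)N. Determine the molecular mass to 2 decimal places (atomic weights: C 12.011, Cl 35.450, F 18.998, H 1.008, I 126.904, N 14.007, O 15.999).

235.66 g/mol

First, the molecular formula is C9H14ClNO4 (counting implicit H from valence).
  C: 9 × 12.011 = 108.099
  Cl: 1 × 35.450 = 35.450
  H: 14 × 1.008 = 14.112
  N: 1 × 14.007 = 14.007
  O: 4 × 15.999 = 63.996
Sum: 9×12.011 + 1×35.450 + 14×1.008 + 1×14.007 + 4×15.999 = 235.664 → 235.66 g/mol.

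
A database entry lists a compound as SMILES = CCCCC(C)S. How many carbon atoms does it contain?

6

Count every carbon token in the SMILES (each C, including those in ring-closure positions and inside branches).
Carbon count: 6.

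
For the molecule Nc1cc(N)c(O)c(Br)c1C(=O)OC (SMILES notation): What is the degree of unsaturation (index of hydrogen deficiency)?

5

Molecular formula: C8H9BrN2O3.
DoU = (2C + 2 + N − H − X) / 2, where X is the halogen count and O/S are ignored.
    = (2·8 + 2 + 2 − 9 − 1) / 2 = 10 / 2 = 5.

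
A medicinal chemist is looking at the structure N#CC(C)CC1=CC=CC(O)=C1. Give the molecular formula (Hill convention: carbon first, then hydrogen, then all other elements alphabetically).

Walk through each heavy atom and fill implicit hydrogens from standard valence (C 4, N 3, O 2, S 2, halogen 1):
  atom 1: N, bond orders sum to 3 (valence 3) → 0 H
  atom 2: C, bond orders sum to 4 (valence 4) → 0 H
  atom 3: C, bond orders sum to 3 (valence 4) → 1 H
  atom 4: C, bond orders sum to 1 (valence 4) → 3 H
  atom 5: C, bond orders sum to 2 (valence 4) → 2 H
  atom 6: C, bond orders sum to 4 (valence 4) → 0 H
  atom 7: C, bond orders sum to 3 (valence 4) → 1 H
  atom 8: C, bond orders sum to 3 (valence 4) → 1 H
  atom 9: C, bond orders sum to 3 (valence 4) → 1 H
  atom 10: C, bond orders sum to 4 (valence 4) → 0 H
  atom 11: O, bond orders sum to 1 (valence 2) → 1 H
  atom 12: C, bond orders sum to 3 (valence 4) → 1 H
Totals → C:10, H:11, N:1, O:1.

C10H11NO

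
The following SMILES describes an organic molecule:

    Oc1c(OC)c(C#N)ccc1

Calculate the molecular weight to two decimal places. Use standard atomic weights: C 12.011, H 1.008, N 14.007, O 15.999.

149.15 g/mol

First, the molecular formula is C8H7NO2 (counting implicit H from valence).
  C: 8 × 12.011 = 96.088
  H: 7 × 1.008 = 7.056
  N: 1 × 14.007 = 14.007
  O: 2 × 15.999 = 31.998
Sum: 8×12.011 + 7×1.008 + 1×14.007 + 2×15.999 = 149.149 → 149.15 g/mol.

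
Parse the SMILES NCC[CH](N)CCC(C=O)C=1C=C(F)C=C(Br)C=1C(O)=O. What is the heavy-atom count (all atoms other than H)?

Every atom symbol written in the SMILES (organic subset) is one heavy atom; implicit H are not written.
Heavy atoms by element → Br:1, C:14, F:1, N:2, O:3.
Total: 21.

21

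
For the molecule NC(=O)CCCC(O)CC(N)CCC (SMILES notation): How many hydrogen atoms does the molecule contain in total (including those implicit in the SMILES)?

22

Walk through each heavy atom and fill implicit hydrogens from standard valence (C 4, N 3, O 2, S 2, halogen 1):
  atom 1: N, bond orders sum to 1 (valence 3) → 2 H
  atom 2: C, bond orders sum to 4 (valence 4) → 0 H
  atom 3: O, bond orders sum to 2 (valence 2) → 0 H
  atom 4: C, bond orders sum to 2 (valence 4) → 2 H
  atom 5: C, bond orders sum to 2 (valence 4) → 2 H
  atom 6: C, bond orders sum to 2 (valence 4) → 2 H
  atom 7: C, bond orders sum to 3 (valence 4) → 1 H
  atom 8: O, bond orders sum to 1 (valence 2) → 1 H
  atom 9: C, bond orders sum to 2 (valence 4) → 2 H
  atom 10: C, bond orders sum to 3 (valence 4) → 1 H
  atom 11: N, bond orders sum to 1 (valence 3) → 2 H
  atom 12: C, bond orders sum to 2 (valence 4) → 2 H
  atom 13: C, bond orders sum to 2 (valence 4) → 2 H
  atom 14: C, bond orders sum to 1 (valence 4) → 3 H
Total hydrogens: 22.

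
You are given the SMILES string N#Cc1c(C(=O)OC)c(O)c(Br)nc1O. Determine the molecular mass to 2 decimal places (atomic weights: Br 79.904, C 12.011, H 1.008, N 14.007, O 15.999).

First, the molecular formula is C8H5BrN2O4 (counting implicit H from valence).
  Br: 1 × 79.904 = 79.904
  C: 8 × 12.011 = 96.088
  H: 5 × 1.008 = 5.040
  N: 2 × 14.007 = 28.014
  O: 4 × 15.999 = 63.996
Sum: 1×79.904 + 8×12.011 + 5×1.008 + 2×14.007 + 4×15.999 = 273.042 → 273.04 g/mol.

273.04 g/mol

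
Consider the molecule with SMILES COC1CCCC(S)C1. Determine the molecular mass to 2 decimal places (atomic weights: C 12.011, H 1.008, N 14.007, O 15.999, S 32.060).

146.25 g/mol

First, the molecular formula is C7H14OS (counting implicit H from valence).
  C: 7 × 12.011 = 84.077
  H: 14 × 1.008 = 14.112
  O: 1 × 15.999 = 15.999
  S: 1 × 32.060 = 32.060
Sum: 7×12.011 + 14×1.008 + 1×15.999 + 1×32.060 = 146.248 → 146.25 g/mol.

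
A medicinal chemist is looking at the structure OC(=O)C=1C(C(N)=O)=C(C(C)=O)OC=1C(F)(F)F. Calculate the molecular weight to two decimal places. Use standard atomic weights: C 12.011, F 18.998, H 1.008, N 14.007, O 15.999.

265.14 g/mol

First, the molecular formula is C9H6F3NO5 (counting implicit H from valence).
  C: 9 × 12.011 = 108.099
  F: 3 × 18.998 = 56.994
  H: 6 × 1.008 = 6.048
  N: 1 × 14.007 = 14.007
  O: 5 × 15.999 = 79.995
Sum: 9×12.011 + 3×18.998 + 6×1.008 + 1×14.007 + 5×15.999 = 265.143 → 265.14 g/mol.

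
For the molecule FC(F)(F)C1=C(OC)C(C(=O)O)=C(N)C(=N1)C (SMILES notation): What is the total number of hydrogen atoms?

Walk through each heavy atom and fill implicit hydrogens from standard valence (C 4, N 3, O 2, S 2, halogen 1):
  atom 1: F (halogen, monovalent) → 0 H
  atom 2: C, bond orders sum to 4 (valence 4) → 0 H
  atom 3: F (halogen, monovalent) → 0 H
  atom 4: F (halogen, monovalent) → 0 H
  atom 5: C, bond orders sum to 4 (valence 4) → 0 H
  atom 6: C, bond orders sum to 4 (valence 4) → 0 H
  atom 7: O, bond orders sum to 2 (valence 2) → 0 H
  atom 8: C, bond orders sum to 1 (valence 4) → 3 H
  atom 9: C, bond orders sum to 4 (valence 4) → 0 H
  atom 10: C, bond orders sum to 4 (valence 4) → 0 H
  atom 11: O, bond orders sum to 2 (valence 2) → 0 H
  atom 12: O, bond orders sum to 1 (valence 2) → 1 H
  atom 13: C, bond orders sum to 4 (valence 4) → 0 H
  atom 14: N, bond orders sum to 1 (valence 3) → 2 H
  atom 15: C, bond orders sum to 4 (valence 4) → 0 H
  atom 16: N, bond orders sum to 3 (valence 3) → 0 H
  atom 17: C, bond orders sum to 1 (valence 4) → 3 H
Total hydrogens: 9.

9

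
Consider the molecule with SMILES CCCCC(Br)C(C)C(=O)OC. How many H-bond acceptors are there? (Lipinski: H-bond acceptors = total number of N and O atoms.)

2

N atoms: 0; O atoms: 2.
Lipinski HBA = 0 + 2 = 2.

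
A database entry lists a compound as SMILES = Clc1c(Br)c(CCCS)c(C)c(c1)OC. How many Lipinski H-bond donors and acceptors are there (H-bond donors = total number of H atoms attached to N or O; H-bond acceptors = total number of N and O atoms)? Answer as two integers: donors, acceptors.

0, 1

Donors: find every N or O and count the H atoms it carries.
  atom 14 (O): bond orders sum to 2 → 0 H
Lipinski HBD = 0.
Acceptors: N atoms = 0, O atoms = 1 → HBA = 1.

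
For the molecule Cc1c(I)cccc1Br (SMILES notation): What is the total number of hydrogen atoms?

6

Walk through each heavy atom and fill implicit hydrogens from standard valence (C 4, N 3, O 2, S 2, halogen 1); for lowercase aromatic atoms, an aromatic c carries 1 H when it has two neighbours and 0 H with three, and aromatic n carries 0 H:
  atom 1: C, bond orders sum to 1 (valence 4) → 3 H
  atom 2: aromatic c, 3 neighbours → 0 H
  atom 3: aromatic c, 3 neighbours → 0 H
  atom 4: I (halogen, monovalent) → 0 H
  atom 5: aromatic c, 2 neighbours → 1 H
  atom 6: aromatic c, 2 neighbours → 1 H
  atom 7: aromatic c, 2 neighbours → 1 H
  atom 8: aromatic c, 3 neighbours → 0 H
  atom 9: Br (halogen, monovalent) → 0 H
Total hydrogens: 6.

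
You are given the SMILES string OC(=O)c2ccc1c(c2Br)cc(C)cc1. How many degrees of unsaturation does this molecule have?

8

Molecular formula: C12H9BrO2.
DoU = (2C + 2 + N − H − X) / 2, where X is the halogen count and O/S are ignored.
    = (2·12 + 2 + 0 − 9 − 1) / 2 = 16 / 2 = 8.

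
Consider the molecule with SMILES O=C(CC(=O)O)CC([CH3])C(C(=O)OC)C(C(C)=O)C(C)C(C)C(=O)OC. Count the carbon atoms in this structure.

Count every carbon token in the SMILES (each C, including those in ring-closure positions and inside branches).
Carbon count: 18.

18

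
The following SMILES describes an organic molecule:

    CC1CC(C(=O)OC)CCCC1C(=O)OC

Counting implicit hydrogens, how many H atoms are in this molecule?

Walk through each heavy atom and fill implicit hydrogens from standard valence (C 4, N 3, O 2, S 2, halogen 1):
  atom 1: C, bond orders sum to 1 (valence 4) → 3 H
  atom 2: C, bond orders sum to 3 (valence 4) → 1 H
  atom 3: C, bond orders sum to 2 (valence 4) → 2 H
  atom 4: C, bond orders sum to 3 (valence 4) → 1 H
  atom 5: C, bond orders sum to 4 (valence 4) → 0 H
  atom 6: O, bond orders sum to 2 (valence 2) → 0 H
  atom 7: O, bond orders sum to 2 (valence 2) → 0 H
  atom 8: C, bond orders sum to 1 (valence 4) → 3 H
  atom 9: C, bond orders sum to 2 (valence 4) → 2 H
  atom 10: C, bond orders sum to 2 (valence 4) → 2 H
  atom 11: C, bond orders sum to 2 (valence 4) → 2 H
  atom 12: C, bond orders sum to 3 (valence 4) → 1 H
  atom 13: C, bond orders sum to 4 (valence 4) → 0 H
  atom 14: O, bond orders sum to 2 (valence 2) → 0 H
  atom 15: O, bond orders sum to 2 (valence 2) → 0 H
  atom 16: C, bond orders sum to 1 (valence 4) → 3 H
Total hydrogens: 20.

20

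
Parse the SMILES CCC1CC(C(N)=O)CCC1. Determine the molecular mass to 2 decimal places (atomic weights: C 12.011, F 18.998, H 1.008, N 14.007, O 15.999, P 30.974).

155.24 g/mol

First, the molecular formula is C9H17NO (counting implicit H from valence).
  C: 9 × 12.011 = 108.099
  H: 17 × 1.008 = 17.136
  N: 1 × 14.007 = 14.007
  O: 1 × 15.999 = 15.999
Sum: 9×12.011 + 17×1.008 + 1×14.007 + 1×15.999 = 155.241 → 155.24 g/mol.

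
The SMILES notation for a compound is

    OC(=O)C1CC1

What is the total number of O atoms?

2

Scan the SMILES for O atoms (remember two-letter symbols like Cl and Br are single atoms).
Oxygen count: 2.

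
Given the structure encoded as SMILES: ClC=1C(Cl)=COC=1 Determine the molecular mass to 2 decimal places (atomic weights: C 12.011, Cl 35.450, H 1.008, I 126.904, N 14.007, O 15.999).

First, the molecular formula is C4H2Cl2O (counting implicit H from valence).
  C: 4 × 12.011 = 48.044
  Cl: 2 × 35.450 = 70.900
  H: 2 × 1.008 = 2.016
  O: 1 × 15.999 = 15.999
Sum: 4×12.011 + 2×35.450 + 2×1.008 + 1×15.999 = 136.959 → 136.96 g/mol.

136.96 g/mol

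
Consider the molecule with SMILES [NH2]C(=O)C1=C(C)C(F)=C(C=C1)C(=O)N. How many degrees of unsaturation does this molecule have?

Degree of unsaturation = (number of rings) + (number of π bonds).
Ring closures in the SMILES: 1.
π bonds: 5 double bonds (each 1 DoU) → 5 DoU from unsaturation.
Total DoU = 1 + 5 = 6.

6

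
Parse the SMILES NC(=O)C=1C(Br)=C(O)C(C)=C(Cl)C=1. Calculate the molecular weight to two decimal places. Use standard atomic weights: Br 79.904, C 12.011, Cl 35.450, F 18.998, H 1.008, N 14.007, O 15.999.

First, the molecular formula is C8H7BrClNO2 (counting implicit H from valence).
  Br: 1 × 79.904 = 79.904
  C: 8 × 12.011 = 96.088
  Cl: 1 × 35.450 = 35.450
  H: 7 × 1.008 = 7.056
  N: 1 × 14.007 = 14.007
  O: 2 × 15.999 = 31.998
Sum: 1×79.904 + 8×12.011 + 1×35.450 + 7×1.008 + 1×14.007 + 2×15.999 = 264.503 → 264.50 g/mol.

264.50 g/mol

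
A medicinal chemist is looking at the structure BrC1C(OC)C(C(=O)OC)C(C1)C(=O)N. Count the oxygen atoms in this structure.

Scan the SMILES for O atoms (remember two-letter symbols like Cl and Br are single atoms).
Oxygen count: 4.

4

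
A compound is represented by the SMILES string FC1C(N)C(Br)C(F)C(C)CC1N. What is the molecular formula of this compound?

Walk through each heavy atom and fill implicit hydrogens from standard valence (C 4, N 3, O 2, S 2, halogen 1):
  atom 1: F (halogen, monovalent) → 0 H
  atom 2: C, bond orders sum to 3 (valence 4) → 1 H
  atom 3: C, bond orders sum to 3 (valence 4) → 1 H
  atom 4: N, bond orders sum to 1 (valence 3) → 2 H
  atom 5: C, bond orders sum to 3 (valence 4) → 1 H
  atom 6: Br (halogen, monovalent) → 0 H
  atom 7: C, bond orders sum to 3 (valence 4) → 1 H
  atom 8: F (halogen, monovalent) → 0 H
  atom 9: C, bond orders sum to 3 (valence 4) → 1 H
  atom 10: C, bond orders sum to 1 (valence 4) → 3 H
  atom 11: C, bond orders sum to 2 (valence 4) → 2 H
  atom 12: C, bond orders sum to 3 (valence 4) → 1 H
  atom 13: N, bond orders sum to 1 (valence 3) → 2 H
Totals → C:8, H:15, Br:1, F:2, N:2.

C8H15BrF2N2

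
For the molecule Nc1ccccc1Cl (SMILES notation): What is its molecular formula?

C6H6ClN

Walk through each heavy atom and fill implicit hydrogens from standard valence (C 4, N 3, O 2, S 2, halogen 1); for lowercase aromatic atoms, an aromatic c carries 1 H when it has two neighbours and 0 H with three, and aromatic n carries 0 H:
  atom 1: N, bond orders sum to 1 (valence 3) → 2 H
  atom 2: aromatic c, 3 neighbours → 0 H
  atom 3: aromatic c, 2 neighbours → 1 H
  atom 4: aromatic c, 2 neighbours → 1 H
  atom 5: aromatic c, 2 neighbours → 1 H
  atom 6: aromatic c, 2 neighbours → 1 H
  atom 7: aromatic c, 3 neighbours → 0 H
  atom 8: Cl (halogen, monovalent) → 0 H
Totals → C:6, H:6, Cl:1, N:1.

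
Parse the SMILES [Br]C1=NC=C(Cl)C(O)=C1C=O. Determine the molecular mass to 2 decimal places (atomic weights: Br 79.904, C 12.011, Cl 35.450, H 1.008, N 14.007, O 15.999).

236.45 g/mol

First, the molecular formula is C6H3BrClNO2 (counting implicit H from valence).
  Br: 1 × 79.904 = 79.904
  C: 6 × 12.011 = 72.066
  Cl: 1 × 35.450 = 35.450
  H: 3 × 1.008 = 3.024
  N: 1 × 14.007 = 14.007
  O: 2 × 15.999 = 31.998
Sum: 1×79.904 + 6×12.011 + 1×35.450 + 3×1.008 + 1×14.007 + 2×15.999 = 236.449 → 236.45 g/mol.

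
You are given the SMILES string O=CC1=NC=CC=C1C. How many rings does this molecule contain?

In SMILES, each pair of matching ring-closure digits denotes one ring-closing bond; the number of such bonds equals the number of independent rings.
Ring-closure bonds here: 1.

1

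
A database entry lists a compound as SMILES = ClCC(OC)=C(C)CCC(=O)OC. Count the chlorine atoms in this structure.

1

Scan the SMILES for Cl atoms (remember two-letter symbols like Cl and Br are single atoms).
Chlorine count: 1.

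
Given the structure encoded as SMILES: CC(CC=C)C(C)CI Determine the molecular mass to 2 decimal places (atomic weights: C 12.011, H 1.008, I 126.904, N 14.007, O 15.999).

238.11 g/mol

First, the molecular formula is C8H15I (counting implicit H from valence).
  C: 8 × 12.011 = 96.088
  H: 15 × 1.008 = 15.120
  I: 1 × 126.904 = 126.904
Sum: 8×12.011 + 15×1.008 + 1×126.904 = 238.112 → 238.11 g/mol.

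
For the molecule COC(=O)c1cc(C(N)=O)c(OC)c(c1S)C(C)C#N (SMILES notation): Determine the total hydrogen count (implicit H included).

14

Walk through each heavy atom and fill implicit hydrogens from standard valence (C 4, N 3, O 2, S 2, halogen 1); for lowercase aromatic atoms, an aromatic c carries 1 H when it has two neighbours and 0 H with three, and aromatic n carries 0 H:
  atom 1: C, bond orders sum to 1 (valence 4) → 3 H
  atom 2: O, bond orders sum to 2 (valence 2) → 0 H
  atom 3: C, bond orders sum to 4 (valence 4) → 0 H
  atom 4: O, bond orders sum to 2 (valence 2) → 0 H
  atom 5: aromatic c, 3 neighbours → 0 H
  atom 6: aromatic c, 2 neighbours → 1 H
  atom 7: aromatic c, 3 neighbours → 0 H
  atom 8: C, bond orders sum to 4 (valence 4) → 0 H
  atom 9: N, bond orders sum to 1 (valence 3) → 2 H
  atom 10: O, bond orders sum to 2 (valence 2) → 0 H
  atom 11: aromatic c, 3 neighbours → 0 H
  atom 12: O, bond orders sum to 2 (valence 2) → 0 H
  atom 13: C, bond orders sum to 1 (valence 4) → 3 H
  atom 14: aromatic c, 3 neighbours → 0 H
  atom 15: aromatic c, 3 neighbours → 0 H
  atom 16: S, bond orders sum to 1 (valence 2) → 1 H
  atom 17: C, bond orders sum to 3 (valence 4) → 1 H
  atom 18: C, bond orders sum to 1 (valence 4) → 3 H
  atom 19: C, bond orders sum to 4 (valence 4) → 0 H
  atom 20: N, bond orders sum to 3 (valence 3) → 0 H
Total hydrogens: 14.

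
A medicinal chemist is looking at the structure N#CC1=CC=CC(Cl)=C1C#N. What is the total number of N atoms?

2

Scan the SMILES for N atoms (remember two-letter symbols like Cl and Br are single atoms).
Nitrogen count: 2.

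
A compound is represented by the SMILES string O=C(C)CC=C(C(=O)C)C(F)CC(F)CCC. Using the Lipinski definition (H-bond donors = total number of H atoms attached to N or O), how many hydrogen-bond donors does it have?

0

Donors: find every N or O and count the H atoms it carries.
  atom 1 (O): bond orders sum to 2 → 0 H
  atom 8 (O): bond orders sum to 2 → 0 H
Lipinski HBD = 0.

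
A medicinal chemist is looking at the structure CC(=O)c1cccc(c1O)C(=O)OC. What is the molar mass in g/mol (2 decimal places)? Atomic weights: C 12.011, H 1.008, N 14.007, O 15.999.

194.19 g/mol

First, the molecular formula is C10H10O4 (counting implicit H from valence).
  C: 10 × 12.011 = 120.110
  H: 10 × 1.008 = 10.080
  O: 4 × 15.999 = 63.996
Sum: 10×12.011 + 10×1.008 + 4×15.999 = 194.186 → 194.19 g/mol.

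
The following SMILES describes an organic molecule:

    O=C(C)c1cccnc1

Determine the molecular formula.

C7H7NO

Walk through each heavy atom and fill implicit hydrogens from standard valence (C 4, N 3, O 2, S 2, halogen 1); for lowercase aromatic atoms, an aromatic c carries 1 H when it has two neighbours and 0 H with three, and aromatic n carries 0 H:
  atom 1: O, bond orders sum to 2 (valence 2) → 0 H
  atom 2: C, bond orders sum to 4 (valence 4) → 0 H
  atom 3: C, bond orders sum to 1 (valence 4) → 3 H
  atom 4: aromatic c, 3 neighbours → 0 H
  atom 5: aromatic c, 2 neighbours → 1 H
  atom 6: aromatic c, 2 neighbours → 1 H
  atom 7: aromatic c, 2 neighbours → 1 H
  atom 8: aromatic n, 2 neighbours → 0 H
  atom 9: aromatic c, 2 neighbours → 1 H
Totals → C:7, H:7, N:1, O:1.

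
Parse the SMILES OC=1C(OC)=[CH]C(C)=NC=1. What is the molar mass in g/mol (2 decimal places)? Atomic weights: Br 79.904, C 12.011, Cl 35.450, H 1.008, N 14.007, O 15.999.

First, the molecular formula is C7H9NO2 (counting implicit H from valence).
  C: 7 × 12.011 = 84.077
  H: 9 × 1.008 = 9.072
  N: 1 × 14.007 = 14.007
  O: 2 × 15.999 = 31.998
Sum: 7×12.011 + 9×1.008 + 1×14.007 + 2×15.999 = 139.154 → 139.15 g/mol.

139.15 g/mol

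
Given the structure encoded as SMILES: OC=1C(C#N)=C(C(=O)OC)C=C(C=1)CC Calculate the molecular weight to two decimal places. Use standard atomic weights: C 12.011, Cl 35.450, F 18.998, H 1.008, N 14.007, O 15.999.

205.21 g/mol

First, the molecular formula is C11H11NO3 (counting implicit H from valence).
  C: 11 × 12.011 = 132.121
  H: 11 × 1.008 = 11.088
  N: 1 × 14.007 = 14.007
  O: 3 × 15.999 = 47.997
Sum: 11×12.011 + 11×1.008 + 1×14.007 + 3×15.999 = 205.213 → 205.21 g/mol.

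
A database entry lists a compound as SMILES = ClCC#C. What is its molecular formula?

Walk through each heavy atom and fill implicit hydrogens from standard valence (C 4, N 3, O 2, S 2, halogen 1):
  atom 1: Cl (halogen, monovalent) → 0 H
  atom 2: C, bond orders sum to 2 (valence 4) → 2 H
  atom 3: C, bond orders sum to 4 (valence 4) → 0 H
  atom 4: C, bond orders sum to 3 (valence 4) → 1 H
Totals → C:3, H:3, Cl:1.

C3H3Cl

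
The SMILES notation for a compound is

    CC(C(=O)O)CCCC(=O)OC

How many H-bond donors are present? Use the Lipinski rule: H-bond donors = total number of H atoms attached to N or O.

1

Donors: find every N or O and count the H atoms it carries.
  atom 4 (O): bond orders sum to 2 → 0 H
  atom 5 (O): bond orders sum to 1 → 1 H
  atom 10 (O): bond orders sum to 2 → 0 H
  atom 11 (O): bond orders sum to 2 → 0 H
Lipinski HBD = 1.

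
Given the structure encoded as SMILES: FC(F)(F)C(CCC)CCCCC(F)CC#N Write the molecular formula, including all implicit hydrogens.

C12H19F4N

Walk through each heavy atom and fill implicit hydrogens from standard valence (C 4, N 3, O 2, S 2, halogen 1):
  atom 1: F (halogen, monovalent) → 0 H
  atom 2: C, bond orders sum to 4 (valence 4) → 0 H
  atom 3: F (halogen, monovalent) → 0 H
  atom 4: F (halogen, monovalent) → 0 H
  atom 5: C, bond orders sum to 3 (valence 4) → 1 H
  atom 6: C, bond orders sum to 2 (valence 4) → 2 H
  atom 7: C, bond orders sum to 2 (valence 4) → 2 H
  atom 8: C, bond orders sum to 1 (valence 4) → 3 H
  atom 9: C, bond orders sum to 2 (valence 4) → 2 H
  atom 10: C, bond orders sum to 2 (valence 4) → 2 H
  atom 11: C, bond orders sum to 2 (valence 4) → 2 H
  atom 12: C, bond orders sum to 2 (valence 4) → 2 H
  atom 13: C, bond orders sum to 3 (valence 4) → 1 H
  atom 14: F (halogen, monovalent) → 0 H
  atom 15: C, bond orders sum to 2 (valence 4) → 2 H
  atom 16: C, bond orders sum to 4 (valence 4) → 0 H
  atom 17: N, bond orders sum to 3 (valence 3) → 0 H
Totals → C:12, H:19, F:4, N:1.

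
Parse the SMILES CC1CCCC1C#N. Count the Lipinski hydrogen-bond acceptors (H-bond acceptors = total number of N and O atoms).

1

N atoms: 1; O atoms: 0.
Lipinski HBA = 1 + 0 = 1.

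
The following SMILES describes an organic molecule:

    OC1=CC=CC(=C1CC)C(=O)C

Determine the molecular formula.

C10H12O2

Walk through each heavy atom and fill implicit hydrogens from standard valence (C 4, N 3, O 2, S 2, halogen 1):
  atom 1: O, bond orders sum to 1 (valence 2) → 1 H
  atom 2: C, bond orders sum to 4 (valence 4) → 0 H
  atom 3: C, bond orders sum to 3 (valence 4) → 1 H
  atom 4: C, bond orders sum to 3 (valence 4) → 1 H
  atom 5: C, bond orders sum to 3 (valence 4) → 1 H
  atom 6: C, bond orders sum to 4 (valence 4) → 0 H
  atom 7: C, bond orders sum to 4 (valence 4) → 0 H
  atom 8: C, bond orders sum to 2 (valence 4) → 2 H
  atom 9: C, bond orders sum to 1 (valence 4) → 3 H
  atom 10: C, bond orders sum to 4 (valence 4) → 0 H
  atom 11: O, bond orders sum to 2 (valence 2) → 0 H
  atom 12: C, bond orders sum to 1 (valence 4) → 3 H
Totals → C:10, H:12, O:2.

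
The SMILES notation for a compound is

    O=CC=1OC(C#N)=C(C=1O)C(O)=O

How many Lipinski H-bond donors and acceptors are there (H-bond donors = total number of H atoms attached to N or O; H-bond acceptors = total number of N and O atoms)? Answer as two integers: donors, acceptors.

2, 6

Donors: find every N or O and count the H atoms it carries.
  atom 1 (O): bond orders sum to 2 → 0 H
  atom 4 (O): bond orders sum to 2 → 0 H
  atom 7 (N): bond orders sum to 3 → 0 H
  atom 10 (O): bond orders sum to 1 → 1 H
  atom 12 (O): bond orders sum to 1 → 1 H
  atom 13 (O): bond orders sum to 2 → 0 H
Lipinski HBD = 2.
Acceptors: N atoms = 1, O atoms = 5 → HBA = 6.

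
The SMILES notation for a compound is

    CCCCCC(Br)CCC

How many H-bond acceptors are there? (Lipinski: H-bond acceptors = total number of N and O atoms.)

0

N atoms: 0; O atoms: 0.
Lipinski HBA = 0 + 0 = 0.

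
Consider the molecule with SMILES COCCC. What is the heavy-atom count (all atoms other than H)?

Every atom symbol written in the SMILES (organic subset) is one heavy atom; implicit H are not written.
Heavy atoms by element → C:4, O:1.
Total: 5.

5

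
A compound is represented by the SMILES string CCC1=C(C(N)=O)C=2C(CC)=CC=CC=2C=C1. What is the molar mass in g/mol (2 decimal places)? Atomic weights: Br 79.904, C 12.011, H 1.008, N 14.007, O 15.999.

227.31 g/mol

First, the molecular formula is C15H17NO (counting implicit H from valence).
  C: 15 × 12.011 = 180.165
  H: 17 × 1.008 = 17.136
  N: 1 × 14.007 = 14.007
  O: 1 × 15.999 = 15.999
Sum: 15×12.011 + 17×1.008 + 1×14.007 + 1×15.999 = 227.307 → 227.31 g/mol.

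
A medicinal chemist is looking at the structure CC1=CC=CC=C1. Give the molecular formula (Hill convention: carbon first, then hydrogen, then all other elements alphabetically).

C7H8

Walk through each heavy atom and fill implicit hydrogens from standard valence (C 4, N 3, O 2, S 2, halogen 1):
  atom 1: C, bond orders sum to 1 (valence 4) → 3 H
  atom 2: C, bond orders sum to 4 (valence 4) → 0 H
  atom 3: C, bond orders sum to 3 (valence 4) → 1 H
  atom 4: C, bond orders sum to 3 (valence 4) → 1 H
  atom 5: C, bond orders sum to 3 (valence 4) → 1 H
  atom 6: C, bond orders sum to 3 (valence 4) → 1 H
  atom 7: C, bond orders sum to 3 (valence 4) → 1 H
Totals → C:7, H:8.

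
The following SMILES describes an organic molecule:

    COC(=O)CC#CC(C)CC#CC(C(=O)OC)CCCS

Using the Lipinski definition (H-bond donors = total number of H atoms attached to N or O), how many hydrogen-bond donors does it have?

0

Donors: find every N or O and count the H atoms it carries.
  atom 2 (O): bond orders sum to 2 → 0 H
  atom 4 (O): bond orders sum to 2 → 0 H
  atom 15 (O): bond orders sum to 2 → 0 H
  atom 16 (O): bond orders sum to 2 → 0 H
Lipinski HBD = 0.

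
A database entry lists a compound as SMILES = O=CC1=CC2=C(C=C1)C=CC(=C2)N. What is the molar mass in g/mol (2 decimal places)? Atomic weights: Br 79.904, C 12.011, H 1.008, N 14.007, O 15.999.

171.20 g/mol

First, the molecular formula is C11H9NO (counting implicit H from valence).
  C: 11 × 12.011 = 132.121
  H: 9 × 1.008 = 9.072
  N: 1 × 14.007 = 14.007
  O: 1 × 15.999 = 15.999
Sum: 11×12.011 + 9×1.008 + 1×14.007 + 1×15.999 = 171.199 → 171.20 g/mol.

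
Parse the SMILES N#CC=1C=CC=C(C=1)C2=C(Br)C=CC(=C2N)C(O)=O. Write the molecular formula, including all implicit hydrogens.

Walk through each heavy atom and fill implicit hydrogens from standard valence (C 4, N 3, O 2, S 2, halogen 1):
  atom 1: N, bond orders sum to 3 (valence 3) → 0 H
  atom 2: C, bond orders sum to 4 (valence 4) → 0 H
  atom 3: C, bond orders sum to 4 (valence 4) → 0 H
  atom 4: C, bond orders sum to 3 (valence 4) → 1 H
  atom 5: C, bond orders sum to 3 (valence 4) → 1 H
  atom 6: C, bond orders sum to 3 (valence 4) → 1 H
  atom 7: C, bond orders sum to 4 (valence 4) → 0 H
  atom 8: C, bond orders sum to 3 (valence 4) → 1 H
  atom 9: C, bond orders sum to 4 (valence 4) → 0 H
  atom 10: C, bond orders sum to 4 (valence 4) → 0 H
  atom 11: Br (halogen, monovalent) → 0 H
  atom 12: C, bond orders sum to 3 (valence 4) → 1 H
  atom 13: C, bond orders sum to 3 (valence 4) → 1 H
  atom 14: C, bond orders sum to 4 (valence 4) → 0 H
  atom 15: C, bond orders sum to 4 (valence 4) → 0 H
  atom 16: N, bond orders sum to 1 (valence 3) → 2 H
  atom 17: C, bond orders sum to 4 (valence 4) → 0 H
  atom 18: O, bond orders sum to 1 (valence 2) → 1 H
  atom 19: O, bond orders sum to 2 (valence 2) → 0 H
Totals → C:14, H:9, Br:1, N:2, O:2.
In Hill order: C14H9BrN2O2.

C14H9BrN2O2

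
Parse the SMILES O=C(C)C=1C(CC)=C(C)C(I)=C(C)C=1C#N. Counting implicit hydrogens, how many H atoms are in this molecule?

Walk through each heavy atom and fill implicit hydrogens from standard valence (C 4, N 3, O 2, S 2, halogen 1):
  atom 1: O, bond orders sum to 2 (valence 2) → 0 H
  atom 2: C, bond orders sum to 4 (valence 4) → 0 H
  atom 3: C, bond orders sum to 1 (valence 4) → 3 H
  atom 4: C, bond orders sum to 4 (valence 4) → 0 H
  atom 5: C, bond orders sum to 4 (valence 4) → 0 H
  atom 6: C, bond orders sum to 2 (valence 4) → 2 H
  atom 7: C, bond orders sum to 1 (valence 4) → 3 H
  atom 8: C, bond orders sum to 4 (valence 4) → 0 H
  atom 9: C, bond orders sum to 1 (valence 4) → 3 H
  atom 10: C, bond orders sum to 4 (valence 4) → 0 H
  atom 11: I (halogen, monovalent) → 0 H
  atom 12: C, bond orders sum to 4 (valence 4) → 0 H
  atom 13: C, bond orders sum to 1 (valence 4) → 3 H
  atom 14: C, bond orders sum to 4 (valence 4) → 0 H
  atom 15: C, bond orders sum to 4 (valence 4) → 0 H
  atom 16: N, bond orders sum to 3 (valence 3) → 0 H
Total hydrogens: 14.

14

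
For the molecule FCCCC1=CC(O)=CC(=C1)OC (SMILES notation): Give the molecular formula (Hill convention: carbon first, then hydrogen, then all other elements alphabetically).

Walk through each heavy atom and fill implicit hydrogens from standard valence (C 4, N 3, O 2, S 2, halogen 1):
  atom 1: F (halogen, monovalent) → 0 H
  atom 2: C, bond orders sum to 2 (valence 4) → 2 H
  atom 3: C, bond orders sum to 2 (valence 4) → 2 H
  atom 4: C, bond orders sum to 2 (valence 4) → 2 H
  atom 5: C, bond orders sum to 4 (valence 4) → 0 H
  atom 6: C, bond orders sum to 3 (valence 4) → 1 H
  atom 7: C, bond orders sum to 4 (valence 4) → 0 H
  atom 8: O, bond orders sum to 1 (valence 2) → 1 H
  atom 9: C, bond orders sum to 3 (valence 4) → 1 H
  atom 10: C, bond orders sum to 4 (valence 4) → 0 H
  atom 11: C, bond orders sum to 3 (valence 4) → 1 H
  atom 12: O, bond orders sum to 2 (valence 2) → 0 H
  atom 13: C, bond orders sum to 1 (valence 4) → 3 H
Totals → C:10, H:13, F:1, O:2.

C10H13FO2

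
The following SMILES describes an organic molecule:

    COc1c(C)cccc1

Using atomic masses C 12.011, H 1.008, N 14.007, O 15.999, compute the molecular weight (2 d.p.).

122.17 g/mol

First, the molecular formula is C8H10O (counting implicit H from valence).
  C: 8 × 12.011 = 96.088
  H: 10 × 1.008 = 10.080
  O: 1 × 15.999 = 15.999
Sum: 8×12.011 + 10×1.008 + 1×15.999 = 122.167 → 122.17 g/mol.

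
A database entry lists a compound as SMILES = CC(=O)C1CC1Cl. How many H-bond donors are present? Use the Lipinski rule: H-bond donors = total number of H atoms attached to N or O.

0

Donors: find every N or O and count the H atoms it carries.
  atom 3 (O): bond orders sum to 2 → 0 H
Lipinski HBD = 0.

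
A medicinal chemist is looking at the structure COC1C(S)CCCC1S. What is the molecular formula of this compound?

C7H14OS2

Walk through each heavy atom and fill implicit hydrogens from standard valence (C 4, N 3, O 2, S 2, halogen 1):
  atom 1: C, bond orders sum to 1 (valence 4) → 3 H
  atom 2: O, bond orders sum to 2 (valence 2) → 0 H
  atom 3: C, bond orders sum to 3 (valence 4) → 1 H
  atom 4: C, bond orders sum to 3 (valence 4) → 1 H
  atom 5: S, bond orders sum to 1 (valence 2) → 1 H
  atom 6: C, bond orders sum to 2 (valence 4) → 2 H
  atom 7: C, bond orders sum to 2 (valence 4) → 2 H
  atom 8: C, bond orders sum to 2 (valence 4) → 2 H
  atom 9: C, bond orders sum to 3 (valence 4) → 1 H
  atom 10: S, bond orders sum to 1 (valence 2) → 1 H
Totals → C:7, H:14, O:1, S:2.
In Hill order: C7H14OS2.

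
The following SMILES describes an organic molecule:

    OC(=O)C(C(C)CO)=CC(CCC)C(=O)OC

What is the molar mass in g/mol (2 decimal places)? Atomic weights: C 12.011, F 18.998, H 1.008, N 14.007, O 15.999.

244.29 g/mol

First, the molecular formula is C12H20O5 (counting implicit H from valence).
  C: 12 × 12.011 = 144.132
  H: 20 × 1.008 = 20.160
  O: 5 × 15.999 = 79.995
Sum: 12×12.011 + 20×1.008 + 5×15.999 = 244.287 → 244.29 g/mol.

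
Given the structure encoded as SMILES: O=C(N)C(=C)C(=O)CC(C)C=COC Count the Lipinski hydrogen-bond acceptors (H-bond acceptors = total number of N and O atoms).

N atoms: 1; O atoms: 3.
Lipinski HBA = 1 + 3 = 4.

4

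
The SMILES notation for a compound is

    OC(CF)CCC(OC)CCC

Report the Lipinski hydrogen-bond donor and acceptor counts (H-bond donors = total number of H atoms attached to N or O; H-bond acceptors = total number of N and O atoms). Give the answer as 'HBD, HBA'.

1, 2

Donors: find every N or O and count the H atoms it carries.
  atom 1 (O): bond orders sum to 1 → 1 H
  atom 8 (O): bond orders sum to 2 → 0 H
Lipinski HBD = 1.
Acceptors: N atoms = 0, O atoms = 2 → HBA = 2.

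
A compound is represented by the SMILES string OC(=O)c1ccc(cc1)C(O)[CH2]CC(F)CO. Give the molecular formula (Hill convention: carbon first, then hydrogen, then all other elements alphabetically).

C12H15FO4

Walk through each heavy atom and fill implicit hydrogens from standard valence (C 4, N 3, O 2, S 2, halogen 1); for lowercase aromatic atoms, an aromatic c carries 1 H when it has two neighbours and 0 H with three, and aromatic n carries 0 H:
  atom 1: O, bond orders sum to 1 (valence 2) → 1 H
  atom 2: C, bond orders sum to 4 (valence 4) → 0 H
  atom 3: O, bond orders sum to 2 (valence 2) → 0 H
  atom 4: aromatic c, 3 neighbours → 0 H
  atom 5: aromatic c, 2 neighbours → 1 H
  atom 6: aromatic c, 2 neighbours → 1 H
  atom 7: aromatic c, 3 neighbours → 0 H
  atom 8: aromatic c, 2 neighbours → 1 H
  atom 9: aromatic c, 2 neighbours → 1 H
  atom 10: C, bond orders sum to 3 (valence 4) → 1 H
  atom 11: O, bond orders sum to 1 (valence 2) → 1 H
  atom 12: C with explicit H count 2
  atom 13: C, bond orders sum to 2 (valence 4) → 2 H
  atom 14: C, bond orders sum to 3 (valence 4) → 1 H
  atom 15: F (halogen, monovalent) → 0 H
  atom 16: C, bond orders sum to 2 (valence 4) → 2 H
  atom 17: O, bond orders sum to 1 (valence 2) → 1 H
Totals → C:12, H:15, F:1, O:4.
In Hill order: C12H15FO4.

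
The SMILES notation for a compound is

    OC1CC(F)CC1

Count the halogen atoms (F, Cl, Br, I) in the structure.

1

Halogen atoms appear at heavy-atom position 5 (1×F).
Other groups present: 1 hydroxyl.
Halogen count: 1.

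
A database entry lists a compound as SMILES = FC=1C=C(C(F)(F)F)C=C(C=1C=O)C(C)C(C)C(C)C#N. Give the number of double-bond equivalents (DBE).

Degree of unsaturation = (number of rings) + (number of π bonds).
Ring closures in the SMILES: 1.
π bonds: 4 double bonds (each 1 DoU), 1 triple bond (each 2 DoU) → 6 DoU from unsaturation.
Total DoU = 1 + 6 = 7.

7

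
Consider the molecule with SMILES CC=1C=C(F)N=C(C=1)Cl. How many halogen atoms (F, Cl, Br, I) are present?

Halogen atoms appear at heavy-atom positions 5, 9 (1×Cl, 1×F).
Halogen count: 2.

2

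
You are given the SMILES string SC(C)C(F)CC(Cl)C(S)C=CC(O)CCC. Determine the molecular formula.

C12H22ClFOS2

Walk through each heavy atom and fill implicit hydrogens from standard valence (C 4, N 3, O 2, S 2, halogen 1):
  atom 1: S, bond orders sum to 1 (valence 2) → 1 H
  atom 2: C, bond orders sum to 3 (valence 4) → 1 H
  atom 3: C, bond orders sum to 1 (valence 4) → 3 H
  atom 4: C, bond orders sum to 3 (valence 4) → 1 H
  atom 5: F (halogen, monovalent) → 0 H
  atom 6: C, bond orders sum to 2 (valence 4) → 2 H
  atom 7: C, bond orders sum to 3 (valence 4) → 1 H
  atom 8: Cl (halogen, monovalent) → 0 H
  atom 9: C, bond orders sum to 3 (valence 4) → 1 H
  atom 10: S, bond orders sum to 1 (valence 2) → 1 H
  atom 11: C, bond orders sum to 3 (valence 4) → 1 H
  atom 12: C, bond orders sum to 3 (valence 4) → 1 H
  atom 13: C, bond orders sum to 3 (valence 4) → 1 H
  atom 14: O, bond orders sum to 1 (valence 2) → 1 H
  atom 15: C, bond orders sum to 2 (valence 4) → 2 H
  atom 16: C, bond orders sum to 2 (valence 4) → 2 H
  atom 17: C, bond orders sum to 1 (valence 4) → 3 H
Totals → C:12, H:22, Cl:1, F:1, O:1, S:2.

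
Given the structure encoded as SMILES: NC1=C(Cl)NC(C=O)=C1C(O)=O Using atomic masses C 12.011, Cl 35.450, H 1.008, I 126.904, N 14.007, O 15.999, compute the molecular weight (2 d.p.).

First, the molecular formula is C6H5ClN2O3 (counting implicit H from valence).
  C: 6 × 12.011 = 72.066
  Cl: 1 × 35.450 = 35.450
  H: 5 × 1.008 = 5.040
  N: 2 × 14.007 = 28.014
  O: 3 × 15.999 = 47.997
Sum: 6×12.011 + 1×35.450 + 5×1.008 + 2×14.007 + 3×15.999 = 188.567 → 188.57 g/mol.

188.57 g/mol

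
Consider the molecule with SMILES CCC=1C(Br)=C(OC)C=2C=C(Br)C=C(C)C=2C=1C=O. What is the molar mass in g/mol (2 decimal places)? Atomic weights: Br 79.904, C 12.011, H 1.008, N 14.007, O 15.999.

First, the molecular formula is C15H14Br2O2 (counting implicit H from valence).
  Br: 2 × 79.904 = 159.808
  C: 15 × 12.011 = 180.165
  H: 14 × 1.008 = 14.112
  O: 2 × 15.999 = 31.998
Sum: 2×79.904 + 15×12.011 + 14×1.008 + 2×15.999 = 386.083 → 386.08 g/mol.

386.08 g/mol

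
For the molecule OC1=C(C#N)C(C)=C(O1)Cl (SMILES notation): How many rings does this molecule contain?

1

In SMILES, each pair of matching ring-closure digits denotes one ring-closing bond; the number of such bonds equals the number of independent rings.
Ring-closure bonds here: 1.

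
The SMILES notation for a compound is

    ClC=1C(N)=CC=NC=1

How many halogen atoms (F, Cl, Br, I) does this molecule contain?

Halogen atoms appear at heavy-atom position 1 (1×Cl).
Other groups present: 1 primary amine.
Halogen count: 1.

1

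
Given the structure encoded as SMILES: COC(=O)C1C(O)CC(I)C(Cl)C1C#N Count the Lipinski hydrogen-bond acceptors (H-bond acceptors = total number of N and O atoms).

4

N atoms: 1; O atoms: 3.
Lipinski HBA = 1 + 3 = 4.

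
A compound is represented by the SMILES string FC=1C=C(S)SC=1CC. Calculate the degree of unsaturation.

3

Degree of unsaturation = (number of rings) + (number of π bonds).
Ring closures in the SMILES: 1.
π bonds: 2 double bonds (each 1 DoU) → 2 DoU from unsaturation.
Total DoU = 1 + 2 = 3.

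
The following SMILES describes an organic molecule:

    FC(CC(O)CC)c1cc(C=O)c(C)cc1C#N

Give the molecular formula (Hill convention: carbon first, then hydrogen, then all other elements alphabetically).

Walk through each heavy atom and fill implicit hydrogens from standard valence (C 4, N 3, O 2, S 2, halogen 1); for lowercase aromatic atoms, an aromatic c carries 1 H when it has two neighbours and 0 H with three, and aromatic n carries 0 H:
  atom 1: F (halogen, monovalent) → 0 H
  atom 2: C, bond orders sum to 3 (valence 4) → 1 H
  atom 3: C, bond orders sum to 2 (valence 4) → 2 H
  atom 4: C, bond orders sum to 3 (valence 4) → 1 H
  atom 5: O, bond orders sum to 1 (valence 2) → 1 H
  atom 6: C, bond orders sum to 2 (valence 4) → 2 H
  atom 7: C, bond orders sum to 1 (valence 4) → 3 H
  atom 8: aromatic c, 3 neighbours → 0 H
  atom 9: aromatic c, 2 neighbours → 1 H
  atom 10: aromatic c, 3 neighbours → 0 H
  atom 11: C, bond orders sum to 3 (valence 4) → 1 H
  atom 12: O, bond orders sum to 2 (valence 2) → 0 H
  atom 13: aromatic c, 3 neighbours → 0 H
  atom 14: C, bond orders sum to 1 (valence 4) → 3 H
  atom 15: aromatic c, 2 neighbours → 1 H
  atom 16: aromatic c, 3 neighbours → 0 H
  atom 17: C, bond orders sum to 4 (valence 4) → 0 H
  atom 18: N, bond orders sum to 3 (valence 3) → 0 H
Totals → C:14, H:16, F:1, N:1, O:2.
In Hill order: C14H16FNO2.

C14H16FNO2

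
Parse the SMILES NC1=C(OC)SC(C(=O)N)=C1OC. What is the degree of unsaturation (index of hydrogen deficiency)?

4

Degree of unsaturation = (number of rings) + (number of π bonds).
Ring closures in the SMILES: 1.
π bonds: 3 double bonds (each 1 DoU) → 3 DoU from unsaturation.
Total DoU = 1 + 3 = 4.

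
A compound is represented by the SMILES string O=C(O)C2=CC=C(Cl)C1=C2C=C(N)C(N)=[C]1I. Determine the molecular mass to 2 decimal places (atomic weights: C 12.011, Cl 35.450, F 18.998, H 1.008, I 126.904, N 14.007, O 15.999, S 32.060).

362.55 g/mol

First, the molecular formula is C11H8ClIN2O2 (counting implicit H from valence).
  C: 11 × 12.011 = 132.121
  Cl: 1 × 35.450 = 35.450
  H: 8 × 1.008 = 8.064
  I: 1 × 126.904 = 126.904
  N: 2 × 14.007 = 28.014
  O: 2 × 15.999 = 31.998
Sum: 11×12.011 + 1×35.450 + 8×1.008 + 1×126.904 + 2×14.007 + 2×15.999 = 362.551 → 362.55 g/mol.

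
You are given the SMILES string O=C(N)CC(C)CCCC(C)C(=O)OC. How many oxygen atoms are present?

3

Scan the SMILES for O atoms (remember two-letter symbols like Cl and Br are single atoms).
Oxygen count: 3.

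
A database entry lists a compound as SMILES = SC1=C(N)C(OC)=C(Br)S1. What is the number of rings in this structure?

In SMILES, each pair of matching ring-closure digits denotes one ring-closing bond; the number of such bonds equals the number of independent rings.
Ring-closure bonds here: 1.

1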